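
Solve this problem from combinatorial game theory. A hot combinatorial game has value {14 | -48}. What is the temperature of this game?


The game is {14 | -48}, a switch {a | b} with numbers a > b.
Cooling {a | b} by t gives {a - t | b + t}, which stops being hot when a - t = b + t, i.e. at t = (a - b)/2. So the temperature of a switch is (a - b)/2.
Temperature = (Left option - Right option) / 2
= (14 - (-48)) / 2
= 62 / 2
= 31

31


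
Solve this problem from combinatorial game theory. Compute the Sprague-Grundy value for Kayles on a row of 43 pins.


Kayles: a move removes 1 or 2 adjacent pins from a contiguous row.
Removing pins from a row of k leaves two independent rows (a, b) with a + b = k - 1 (one pin) or a + b = k - 2 (two pins); an end removal gives a = 0.
By Sprague-Grundy, G(k) = mex{ G(a) XOR G(b) } over all these splits. G(0) = 0.
G(1): splits (0,0):0^0=0 -> mex({0}) = 1
G(2): splits (0,1):0^1=1 (0,0):0^0=0 -> mex({0, 1}) = 2
G(3): splits (0,2):0^2=2 (1,1):1^1=0 (0,1):0^1=1 -> mex({0, 1, 2}) = 3
G(4): splits (0,3):0^3=3 (1,2):1^2=3 (0,2):0^2=2 (1,1):1^1=0 -> mex({0, 2, 3}) = 1
G(5): splits (0,4):0^1=1 (1,3):1^3=2 (2,2):2^2=0 (0,3):0^3=3 (1,2):1^2=3 -> mex({0, 1, 2, 3}) = 4
G(6) = mex({0, 1, 2, 4}) = 3
G(7) = mex({0, 1, 3, 4, 5}) = 2
G(8) = mex({0, 2, 3, 5, 6}) = 1
G(9) = mex({0, 1, 2, 3, 6, 7}) = 4
G(10) = mex({0, 1, 3, 4, 5, 7}) = 2
G(11) = mex({0, 1, 2, 3, 4, 5}) = 6
G(12) = mex({0, 1, 2, 3, 5, 6, 7}) = 4
G(13) = mex({0, 2, 3, 4, 6, 7}) = 1
G(14) = mex({0, 1, 4, 5, 6, 7}) = 2
G(15) = mex({0, 1, 2, 3, 4, 5, 6}) = 7
G(16) = mex({0, 2, 3, 5, 6, 7}) = 1
G(17) = mex({0, 1, 2, 3, 5, 6, 7}) = 4
G(18) = mex({0, 1, 2, 4, 5, 6}) = 3
G(19) = mex({0, 1, 3, 4, 5, 7}) = 2
G(20) = mex({0, 2, 3, 4, 5, 6, 7}) = 1
G(21) = mex({0, 1, 2, 3, 5, 6, 7}) = 4
G(22) = mex({0, 1, 2, 3, 4, 5, 7}) = 6
G(23) = mex({0, 1, 2, 3, 4, 5, 6}) = 7
G(24) = mex({0, 1, 2, 3, 5, 6, 7}) = 4
G(25) = mex({0, 2, 3, 4, 6, 7}) = 1
G(26) = mex({0, 1, 3, 4, 5, 6, 7}) = 2
G(27) = mex({0, 1, 2, 3, 4, 5, 6, 7}) = 8
G(28) = mex({0, 1, 2, 3, 4, 6, 7, 8}) = 5
G(29) = mex({0, 1, 2, 3, 5, 6, 7, 8, 9}) = 4
G(30) = mex({0, 1, 2, 3, 4, 5, 6, 9, 10}) = 7
G(31) = mex({0, 1, 3, 4, 5, 7, 10, 11}) = 2
G(32) = mex({0, 2, 3, 4, 5, 6, 7, 9, 11}) = 1
G(33) = mex({0, 1, 2, 3, 4, 5, 6, 7, 9, 12}) = 8
G(34) = mex({0, 1, 2, 3, 4, 5, 7, 8, 11, 12}) = 6
G(35) = mex({0, 1, 2, 3, 4, 5, 6, 8, 9, 10, 11}) = 7
G(36) = mex({0, 1, 2, 3, 5, 6, 7, 9, 10}) = 4
G(37) = mex({0, 2, 3, 4, 6, 7, 9, 10, 11, 12}) = 1
G(38) = mex({0, 1, 3, 4, 5, 6, 7, 9, 10, 11, 12}) = 2
G(39) = mex({0, 1, 2, 4, 5, 6, 7, 9, 10, 12, 14}) = 3
G(40) = mex({0, 2, 3, 4, 6, 7, 11, 12, 14}) = 1
G(41) = mex({0, 1, 2, 3, 5, 6, 7, 9, 10, 11, 12}) = 4
G(42) = mex({0, 1, 2, 3, 4, 5, 6, 9, 10}) = 7
G(43) = mex({0, 1, 3, 4, 5, 7, 9, 10, 12, 15}) = 2
Therefore G(43) = 2.

2


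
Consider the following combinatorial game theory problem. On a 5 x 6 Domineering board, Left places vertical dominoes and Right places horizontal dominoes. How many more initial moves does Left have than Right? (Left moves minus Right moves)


Board is 5 x 6 (rows x cols).
Left (vertical) placements: (rows-1) * cols = 4 * 6 = 24
Right (horizontal) placements: rows * (cols-1) = 5 * 5 = 25
Advantage = Left - Right = 24 - 25 = -1

-1


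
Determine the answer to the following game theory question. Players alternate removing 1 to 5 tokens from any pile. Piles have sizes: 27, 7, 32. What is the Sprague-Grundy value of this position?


Subtraction set: {1, 2, 3, 4, 5}
For this subtraction set, G(n) = n mod 6 (period = max + 1 = 6).
Pile 1 (size 27): G(27) = 27 mod 6 = 3
Pile 2 (size 7): G(7) = 7 mod 6 = 1
Pile 3 (size 32): G(32) = 32 mod 6 = 2
Total Grundy value = XOR of all: 3 XOR 1 XOR 2 = 0

0


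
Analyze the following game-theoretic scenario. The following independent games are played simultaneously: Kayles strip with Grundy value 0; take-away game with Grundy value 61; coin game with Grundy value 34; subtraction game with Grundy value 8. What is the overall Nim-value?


By the Sprague-Grundy theorem, the Grundy value of a sum of games is the XOR of individual Grundy values.
Kayles strip: Grundy value = 0. Running XOR: 0 XOR 0 = 0
take-away game: Grundy value = 61. Running XOR: 0 XOR 61 = 61
coin game: Grundy value = 34. Running XOR: 61 XOR 34 = 31
subtraction game: Grundy value = 8. Running XOR: 31 XOR 8 = 23
The combined Grundy value is 23.

23


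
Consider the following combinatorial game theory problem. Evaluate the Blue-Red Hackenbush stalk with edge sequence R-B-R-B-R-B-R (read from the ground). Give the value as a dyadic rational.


Edges (from ground): R-B-R-B-R-B-R
By Berlekamp's sign-expansion rule, a Blue-Red Hackenbush stalk has the value of the surreal number whose sign sequence is the edge sequence with B -> + and R -> -.
Sign sequence: -+-+-+-
Trace the sign expansion in the surreal number tree, starting from 0:
Edge 1: R (sign -) -> bounds (-inf, 0), value = -1
Edge 2: B (sign +) -> bounds (-1, 0), value = -1/2
Edge 3: R (sign -) -> bounds (-1, -1/2), value = -3/4
Edge 4: B (sign +) -> bounds (-3/4, -1/2), value = -5/8
Edge 5: R (sign -) -> bounds (-3/4, -5/8), value = -11/16
Edge 6: B (sign +) -> bounds (-11/16, -5/8), value = -21/32
Edge 7: R (sign -) -> bounds (-11/16, -21/32), value = -43/64
Game value = -43/64

-43/64


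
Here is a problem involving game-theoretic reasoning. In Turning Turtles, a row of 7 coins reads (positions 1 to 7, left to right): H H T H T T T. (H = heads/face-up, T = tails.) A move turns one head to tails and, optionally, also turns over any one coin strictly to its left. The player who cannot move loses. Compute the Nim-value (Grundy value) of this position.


Coins: H H T H T T T
Key fact: a single head at position k behaves exactly like a Nim heap of size k (turning it to T and optionally flipping a coin at j < k corresponds to moving the heap from k to j, or to 0), and heads combine as a disjunctive sum (two heads at the same place would cancel, matching j XOR j = 0). So the Nim-value is the XOR of the 1-indexed positions of the heads.
Face-up positions (1-indexed): [1, 2, 4]
XOR 0 with 1: 0 XOR 1 = 1
XOR 1 with 2: 1 XOR 2 = 3
XOR 3 with 4: 3 XOR 4 = 7
Nim-value = 7

7


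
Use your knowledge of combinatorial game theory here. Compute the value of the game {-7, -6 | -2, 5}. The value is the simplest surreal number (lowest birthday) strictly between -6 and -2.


Left options: {-7, -6}, max = -6
Right options: {-2, 5}, min = -2
All options are numbers and max(Left) < min(Right), so by the simplicity theorem the value is the simplest (earliest-born) number strictly between -6 and -2.
Integers -5 through -3 all lie strictly between -6 and -2.
Among integers, the simplest (lowest birthday = smallest |n|; 0 is born on day 0, +-n on day n) is -3.
No non-integer in the interval can be simpler: if x is a non-integer in the interval, then floor(x) or ceil(x) also lies in the interval (the interval contains an integer), and both are proper prefixes of x's sign expansion, i.e. born earlier. So the game value is -3.
Game value = -3

-3


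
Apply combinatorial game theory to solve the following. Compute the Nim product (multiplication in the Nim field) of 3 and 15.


Nim multiplication is bilinear over XOR: (u XOR v) * w = (u*w) XOR (v*w).
So we split each operand into its bit components and XOR the pairwise Nim products.
3 = 1 + 2 (as XOR of powers of 2).
15 = 1 + 2 + 4 + 8 (as XOR of powers of 2).
Using the standard Nim-product table on single bits:
  2*2 = 3,   2*4 = 8,   2*8 = 12,
  4*4 = 6,   4*8 = 11,  8*8 = 13,
and  1*x = x (identity), k*l = l*k (commutative).
Pairwise Nim products:
  1 * 1 = 1
  1 * 2 = 2
  1 * 4 = 4
  1 * 8 = 8
  2 * 1 = 2
  2 * 2 = 3
  2 * 4 = 8
  2 * 8 = 12
XOR them: 1 XOR 2 XOR 4 XOR 8 XOR 2 XOR 3 XOR 8 XOR 12 = 10.
Result: 3 * 15 = 10 (in Nim).

10


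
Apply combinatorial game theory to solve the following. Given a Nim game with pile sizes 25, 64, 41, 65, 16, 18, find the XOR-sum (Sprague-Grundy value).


We need the XOR (exclusive or) of all pile sizes.
After XOR-ing pile 1 (size 25): 0 XOR 25 = 25
After XOR-ing pile 2 (size 64): 25 XOR 64 = 89
After XOR-ing pile 3 (size 41): 89 XOR 41 = 112
After XOR-ing pile 4 (size 65): 112 XOR 65 = 49
After XOR-ing pile 5 (size 16): 49 XOR 16 = 33
After XOR-ing pile 6 (size 18): 33 XOR 18 = 51
The Nim-value of this position is 51.

51


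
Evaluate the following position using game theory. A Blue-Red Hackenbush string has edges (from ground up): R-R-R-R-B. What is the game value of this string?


Edges (from ground): R-R-R-R-B
By Berlekamp's sign-expansion rule, a Blue-Red Hackenbush stalk has the value of the surreal number whose sign sequence is the edge sequence with B -> + and R -> -.
Sign sequence: ----+
Trace the sign expansion in the surreal number tree, starting from 0:
Edge 1: R (sign -) -> bounds (-inf, 0), value = -1
Edge 2: R (sign -) -> bounds (-inf, -1), value = -2
Edge 3: R (sign -) -> bounds (-inf, -2), value = -3
Edge 4: R (sign -) -> bounds (-inf, -3), value = -4
Edge 5: B (sign +) -> bounds (-4, -3), value = -7/2
Game value = -7/2

-7/2


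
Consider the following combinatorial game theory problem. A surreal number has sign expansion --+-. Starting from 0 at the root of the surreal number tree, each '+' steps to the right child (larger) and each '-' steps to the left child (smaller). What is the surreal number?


Sign expansion: --+-
Rule: track bounds (lo, hi), initially (-inf, +inf). On '+', the current value becomes lo and we move to the simplest number in (value, hi): value + 1 if hi = +inf, otherwise the midpoint (value + hi)/2. On '-', the current value becomes hi and we move to value - 1 if lo = -inf, otherwise the midpoint (lo + value)/2.
Start at 0.
Step 1: sign = -, move left. Bounds: (-inf, 0). Value = -1
Step 2: sign = -, move left. Bounds: (-inf, -1). Value = -2
Step 3: sign = +, move right. Bounds: (-2, -1). Value = -3/2
Step 4: sign = -, move left. Bounds: (-2, -3/2). Value = -7/4
The surreal number with sign expansion --+- is -7/4.

-7/4


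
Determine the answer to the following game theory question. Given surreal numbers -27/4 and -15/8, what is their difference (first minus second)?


x = -27/4, y = -15/8
Converting to common denominator: 8
x = -54/8, y = -15/8
x - y = -27/4 - -15/8 = -39/8

-39/8


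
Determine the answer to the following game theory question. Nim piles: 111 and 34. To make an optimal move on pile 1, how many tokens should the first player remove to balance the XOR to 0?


Piles: 111 and 34
Current XOR: 111 XOR 34 = 77 (non-zero, so this is an N-position).
To make the XOR zero, we need to find a move that balances the piles.
For pile 1 (size 111): target = 111 XOR 77 = 34
We reduce pile 1 from 111 to 34.
Tokens removed: 111 - 34 = 77
Verification: 34 XOR 34 = 0

77


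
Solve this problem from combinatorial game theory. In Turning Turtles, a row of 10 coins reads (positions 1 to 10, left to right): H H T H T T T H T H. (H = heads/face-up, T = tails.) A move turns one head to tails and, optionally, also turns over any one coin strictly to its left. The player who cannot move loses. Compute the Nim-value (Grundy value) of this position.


Coins: H H T H T T T H T H
Key fact: a single head at position k behaves exactly like a Nim heap of size k (turning it to T and optionally flipping a coin at j < k corresponds to moving the heap from k to j, or to 0), and heads combine as a disjunctive sum (two heads at the same place would cancel, matching j XOR j = 0). So the Nim-value is the XOR of the 1-indexed positions of the heads.
Face-up positions (1-indexed): [1, 2, 4, 8, 10]
XOR 0 with 1: 0 XOR 1 = 1
XOR 1 with 2: 1 XOR 2 = 3
XOR 3 with 4: 3 XOR 4 = 7
XOR 7 with 8: 7 XOR 8 = 15
XOR 15 with 10: 15 XOR 10 = 5
Nim-value = 5

5


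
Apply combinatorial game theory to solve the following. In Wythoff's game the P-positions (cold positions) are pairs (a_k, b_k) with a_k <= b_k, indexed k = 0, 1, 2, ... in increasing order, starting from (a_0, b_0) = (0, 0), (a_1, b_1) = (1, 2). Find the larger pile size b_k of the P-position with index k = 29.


By Wythoff's theorem, a_k = floor(k * phi) and b_k = floor(k * phi^2) = a_k + k, where phi = (1 + sqrt(5))/2 is the golden ratio.
phi = (1 + sqrt(5))/2 = 1.618034
phi^2 = phi + 1 = 2.618034
k = 29
k * phi^2 = 29 * 2.618034 = 75.922986
b_29 = floor(k * phi^2) = 75 (check: a_29 + k = 46 + 29 = 75)

75


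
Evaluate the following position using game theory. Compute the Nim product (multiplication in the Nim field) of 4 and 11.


Nim multiplication is bilinear over XOR: (u XOR v) * w = (u*w) XOR (v*w).
So we split each operand into its bit components and XOR the pairwise Nim products.
4 = 4 (as XOR of powers of 2).
11 = 1 + 2 + 8 (as XOR of powers of 2).
Using the standard Nim-product table on single bits:
  2*2 = 3,   2*4 = 8,   2*8 = 12,
  4*4 = 6,   4*8 = 11,  8*8 = 13,
and  1*x = x (identity), k*l = l*k (commutative).
Pairwise Nim products:
  4 * 1 = 4
  4 * 2 = 8
  4 * 8 = 11
XOR them: 4 XOR 8 XOR 11 = 7.
Result: 4 * 11 = 7 (in Nim).

7


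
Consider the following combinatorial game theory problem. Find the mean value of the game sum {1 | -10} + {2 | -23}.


G1 = {1 | -10}, G2 = {2 | -23}
Each is a switch {a | b} with numbers a > b; its mean value is (a + b)/2, and mean value is additive over game sums: m(G1 + G2) = m(G1) + m(G2).
Mean of G1 = (1 + (-10))/2 = -9/2 = -9/2
Mean of G2 = (2 + (-23))/2 = -21/2 = -21/2
Mean of G1 + G2 = -9/2 + -21/2 = -15

-15


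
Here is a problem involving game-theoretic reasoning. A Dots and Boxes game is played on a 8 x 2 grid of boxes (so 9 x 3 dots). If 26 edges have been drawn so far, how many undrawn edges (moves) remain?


Grid: 8 x 2 boxes, i.e. 9 rows and 3 columns of dots.
Horizontal edges: (rows + 1) * cols = 9 * 2 = 18
Vertical edges: rows * (cols + 1) = 8 * 3 = 24
Total edges: 18 + 24 = 42
Edges drawn: 26
Remaining: 42 - 26 = 16

16


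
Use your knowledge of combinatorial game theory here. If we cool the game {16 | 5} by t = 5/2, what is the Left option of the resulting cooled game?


Original game: {16 | 5} (a switch {a | b} with a > b).
Cooling by t (for t below the temperature (a - b)/2 = 11/2) taxes each move by t: {a | b} cooled by t is {a - t | b + t}.
Cooling amount: t = 5/2
Cooled Left option: 16 - 5/2 = 27/2
Cooled Right option: 5 + 5/2 = 15/2
Cooled game: {27/2 | 15/2}
Left option = 27/2

27/2


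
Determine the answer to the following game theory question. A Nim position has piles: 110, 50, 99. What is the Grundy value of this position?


We need the XOR (exclusive or) of all pile sizes.
After XOR-ing pile 1 (size 110): 0 XOR 110 = 110
After XOR-ing pile 2 (size 50): 110 XOR 50 = 92
After XOR-ing pile 3 (size 99): 92 XOR 99 = 63
The Nim-value of this position is 63.

63


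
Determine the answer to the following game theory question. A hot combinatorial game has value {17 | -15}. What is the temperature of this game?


The game is {17 | -15}, a switch {a | b} with numbers a > b.
Cooling {a | b} by t gives {a - t | b + t}, which stops being hot when a - t = b + t, i.e. at t = (a - b)/2. So the temperature of a switch is (a - b)/2.
Temperature = (Left option - Right option) / 2
= (17 - (-15)) / 2
= 32 / 2
= 16

16


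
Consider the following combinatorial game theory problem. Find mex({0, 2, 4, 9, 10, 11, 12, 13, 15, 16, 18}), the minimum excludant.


Set = {0, 2, 4, 9, 10, 11, 12, 13, 15, 16, 18}
0 is in the set.
1 is NOT in the set. This is the mex.
mex = 1

1


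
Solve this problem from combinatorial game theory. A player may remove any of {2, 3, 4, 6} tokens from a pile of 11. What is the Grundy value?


The subtraction set is S = {2, 3, 4, 6}.
G(k) = mex{ G(k - s) : s in S, s <= k }. We compute iteratively: G(0) = 0.
G(1) = mex({}) = 0
G(2) = mex({0}) = 1
G(3) = mex({0}) = 1
G(4) = mex({0, 1}) = 2
G(5) = mex({0, 1}) = 2
G(6) = mex({0, 1, 2}) = 3
G(7) = mex({0, 1, 2}) = 3
G(8) = mex({1, 2, 3}) = 0
G(9) = mex({1, 2, 3}) = 0
G(10) = mex({0, 2, 3}) = 1
G(11) = mex({0, 2, 3}) = 1
Therefore G(11) = 1.

1


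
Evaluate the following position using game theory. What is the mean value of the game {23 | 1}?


Game = {23 | 1}, a switch {a | b} with numbers a > b.
Its thermograph has left wall a - t and right wall b + t, which meet at t = (a - b)/2, where both equal (a + b)/2. So the mast (mean value) is at (a + b)/2.
Mean = (23 + (1))/2 = 24/2 = 12

12


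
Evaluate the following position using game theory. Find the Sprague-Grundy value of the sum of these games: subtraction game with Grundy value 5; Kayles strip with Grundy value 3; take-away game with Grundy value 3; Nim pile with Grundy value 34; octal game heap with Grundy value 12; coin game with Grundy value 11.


By the Sprague-Grundy theorem, the Grundy value of a sum of games is the XOR of individual Grundy values.
subtraction game: Grundy value = 5. Running XOR: 0 XOR 5 = 5
Kayles strip: Grundy value = 3. Running XOR: 5 XOR 3 = 6
take-away game: Grundy value = 3. Running XOR: 6 XOR 3 = 5
Nim pile: Grundy value = 34. Running XOR: 5 XOR 34 = 39
octal game heap: Grundy value = 12. Running XOR: 39 XOR 12 = 43
coin game: Grundy value = 11. Running XOR: 43 XOR 11 = 32
The combined Grundy value is 32.

32


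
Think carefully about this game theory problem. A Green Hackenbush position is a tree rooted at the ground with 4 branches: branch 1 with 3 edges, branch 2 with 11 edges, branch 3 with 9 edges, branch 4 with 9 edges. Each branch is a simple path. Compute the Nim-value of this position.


The tree has 4 branches from the ground vertex.
In Green Hackenbush, the Nim-value of a simple path of length k is k.
Branch 1: length 3, Nim-value = 3
Branch 2: length 11, Nim-value = 11
Branch 3: length 9, Nim-value = 9
Branch 4: length 9, Nim-value = 9
Total Nim-value = XOR of all branch values:
0 XOR 3 = 3
3 XOR 11 = 8
8 XOR 9 = 1
1 XOR 9 = 8
Nim-value of the tree = 8

8


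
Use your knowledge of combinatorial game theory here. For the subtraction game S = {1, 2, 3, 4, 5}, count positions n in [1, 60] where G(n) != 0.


Subtraction set S = {1, 2, 3, 4, 5}, so G(n) = n mod 6.
G(n) = 0 when n is a multiple of 6.
Multiples of 6 in [1, 60]: 10
N-positions (nonzero Grundy) = 60 - 10 = 50

50


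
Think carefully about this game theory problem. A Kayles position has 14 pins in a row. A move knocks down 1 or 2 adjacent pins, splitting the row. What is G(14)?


Kayles: a move removes 1 or 2 adjacent pins from a contiguous row.
Removing pins from a row of k leaves two independent rows (a, b) with a + b = k - 1 (one pin) or a + b = k - 2 (two pins); an end removal gives a = 0.
By Sprague-Grundy, G(k) = mex{ G(a) XOR G(b) } over all these splits. G(0) = 0.
G(1): splits (0,0):0^0=0 -> mex({0}) = 1
G(2): splits (0,1):0^1=1 (0,0):0^0=0 -> mex({0, 1}) = 2
G(3): splits (0,2):0^2=2 (1,1):1^1=0 (0,1):0^1=1 -> mex({0, 1, 2}) = 3
G(4): splits (0,3):0^3=3 (1,2):1^2=3 (0,2):0^2=2 (1,1):1^1=0 -> mex({0, 2, 3}) = 1
G(5): splits (0,4):0^1=1 (1,3):1^3=2 (2,2):2^2=0 (0,3):0^3=3 (1,2):1^2=3 -> mex({0, 1, 2, 3}) = 4
G(6) = mex({0, 1, 2, 4}) = 3
G(7) = mex({0, 1, 3, 4, 5}) = 2
G(8) = mex({0, 2, 3, 5, 6}) = 1
G(9) = mex({0, 1, 2, 3, 6, 7}) = 4
G(10) = mex({0, 1, 3, 4, 5, 7}) = 2
G(11) = mex({0, 1, 2, 3, 4, 5}) = 6
G(12) = mex({0, 1, 2, 3, 5, 6, 7}) = 4
G(13) = mex({0, 2, 3, 4, 6, 7}) = 1
G(14) = mex({0, 1, 4, 5, 6, 7}) = 2
Therefore G(14) = 2.

2


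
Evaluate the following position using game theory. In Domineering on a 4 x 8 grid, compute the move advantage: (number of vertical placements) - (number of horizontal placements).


Board is 4 x 8 (rows x cols).
Left (vertical) placements: (rows-1) * cols = 3 * 8 = 24
Right (horizontal) placements: rows * (cols-1) = 4 * 7 = 28
Advantage = Left - Right = 24 - 28 = -4

-4


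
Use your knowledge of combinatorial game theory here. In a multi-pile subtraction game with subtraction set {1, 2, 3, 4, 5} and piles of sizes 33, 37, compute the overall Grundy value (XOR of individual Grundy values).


Subtraction set: {1, 2, 3, 4, 5}
For this subtraction set, G(n) = n mod 6 (period = max + 1 = 6).
Pile 1 (size 33): G(33) = 33 mod 6 = 3
Pile 2 (size 37): G(37) = 37 mod 6 = 1
Total Grundy value = XOR of all: 3 XOR 1 = 2

2


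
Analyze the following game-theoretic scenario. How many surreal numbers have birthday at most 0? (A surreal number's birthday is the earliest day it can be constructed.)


Day 0: {|} = 0 is born. Count = 1.
Day n: the number of surreal numbers born by day n is 2^(n+1) - 1.
By day 0: 2^1 - 1 = 1
By day 0: 1 surreal numbers.

1


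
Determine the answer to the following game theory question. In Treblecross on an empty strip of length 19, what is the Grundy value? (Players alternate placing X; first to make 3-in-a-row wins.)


Treblecross: place X on empty cells; 3-in-a-row wins.
Playing within two cells of an existing X lets the opponent win at once, so sensible play treats the cells i-2..i+2 around each X as dead. The player left with no safe cell loses, so this is a normal-play take-away game on strips of safe cells.
Placing X at cell i (0-indexed) of a strip of k safe cells leaves independent strips of sizes max(0, i-2) and max(0, k-i-3). Hence G(k) = mex{ G(max(0,i-2)) XOR G(max(0,k-i-3)) : 0 <= i < k }, with G(0) = 0.
G(1): splits (0,0):0^0=0 -> mex({0}) = 1
G(2): splits (0,0):0^0=0 -> mex({0}) = 1
G(3): splits (0,0):0^0=0 -> mex({0}) = 1
G(4): splits (0,1):0^1=1 (0,0):0^0=0 -> mex({0, 1}) = 2
G(5): splits (0,2):0^1=1 (0,1):0^1=1 (0,0):0^0=0 -> mex({0, 1}) = 2
G(6) = mex({1}) = 0
G(7) = mex({0, 1, 2}) = 3
G(8) = mex({0, 1, 2}) = 3
G(9) = mex({0, 2}) = 1
G(10) = mex({0, 2, 3}) = 1
G(11) = mex({0, 3}) = 1
G(12) = mex({1, 3}) = 0
G(13) = mex({0, 1, 2, 3}) = 4
G(14) = mex({0, 1, 2}) = 3
G(15) = mex({0, 1, 2}) = 3
G(16) = mex({0, 1, 2, 4}) = 3
G(17) = mex({0, 1, 3, 4}) = 2
G(18) = mex({0, 1, 3, 4}) = 2
G(19) = mex({0, 1, 3, 5}) = 2
Therefore G(19) = 2.

2


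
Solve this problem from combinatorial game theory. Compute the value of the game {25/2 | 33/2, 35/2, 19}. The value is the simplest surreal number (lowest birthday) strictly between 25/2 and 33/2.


Left options: {25/2}, max = 25/2
Right options: {33/2, 35/2, 19}, min = 33/2
All options are numbers and max(Left) < min(Right), so by the simplicity theorem the value is the simplest (earliest-born) number strictly between 25/2 and 33/2.
Integers 13 through 16 all lie strictly between 25/2 and 33/2.
Among integers, the simplest (lowest birthday = smallest |n|; 0 is born on day 0, +-n on day n) is 13.
No non-integer in the interval can be simpler: if x is a non-integer in the interval, then floor(x) or ceil(x) also lies in the interval (the interval contains an integer), and both are proper prefixes of x's sign expansion, i.e. born earlier. So the game value is 13.
Game value = 13

13


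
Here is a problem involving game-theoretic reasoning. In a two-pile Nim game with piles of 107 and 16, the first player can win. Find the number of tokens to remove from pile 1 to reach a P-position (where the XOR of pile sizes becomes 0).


Piles: 107 and 16
Current XOR: 107 XOR 16 = 123 (non-zero, so this is an N-position).
To make the XOR zero, we need to find a move that balances the piles.
For pile 1 (size 107): target = 107 XOR 123 = 16
We reduce pile 1 from 107 to 16.
Tokens removed: 107 - 16 = 91
Verification: 16 XOR 16 = 0

91


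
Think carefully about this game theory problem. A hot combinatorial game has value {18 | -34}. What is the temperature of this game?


The game is {18 | -34}, a switch {a | b} with numbers a > b.
Cooling {a | b} by t gives {a - t | b + t}, which stops being hot when a - t = b + t, i.e. at t = (a - b)/2. So the temperature of a switch is (a - b)/2.
Temperature = (Left option - Right option) / 2
= (18 - (-34)) / 2
= 52 / 2
= 26

26


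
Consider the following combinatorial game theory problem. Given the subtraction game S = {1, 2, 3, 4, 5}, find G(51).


The subtraction set is S = {1, 2, 3, 4, 5}.
G(k) = mex{ G(k - s) : s in S, s <= k }. We compute iteratively: G(0) = 0.
G(1) = mex({0}) = 1
G(2) = mex({0, 1}) = 2
G(3) = mex({0, 1, 2}) = 3
G(4) = mex({0, 1, 2, 3}) = 4
G(5) = mex({0, 1, 2, 3, 4}) = 5
G(6) = mex({1, 2, 3, 4, 5}) = 0
G(7) = mex({0, 2, 3, 4, 5}) = 1
G(8) = mex({0, 1, 3, 4, 5}) = 2
G(9) = mex({0, 1, 2, 4, 5}) = 3
G(10) = mex({0, 1, 2, 3, 5}) = 4
Observe that G(6)..G(10) = 0, 1, 2, 3, 4 repeats G(0)..G(4) = 0, 1, 2, 3, 4.
For k >= max(S) = 5, G(k) is determined by the previous 5 values G(k-5)..G(k-1); a window of 5 consecutive values has recurred shifted by 6, so by induction G(k + 6) = G(k) for all k >= 0: the sequence is periodic from the start with period 6.
One period: G(0..5) = 0, 1, 2, 3, 4, 5.
51 mod 6 = 3, so G(51) = G(3) = 3.

3


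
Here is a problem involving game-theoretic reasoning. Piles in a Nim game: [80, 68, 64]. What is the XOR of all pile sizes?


We need the XOR (exclusive or) of all pile sizes.
After XOR-ing pile 1 (size 80): 0 XOR 80 = 80
After XOR-ing pile 2 (size 68): 80 XOR 68 = 20
After XOR-ing pile 3 (size 64): 20 XOR 64 = 84
The Nim-value of this position is 84.

84


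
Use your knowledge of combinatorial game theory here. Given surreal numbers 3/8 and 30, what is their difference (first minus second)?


x = 3/8, y = 30
Converting to common denominator: 8
x = 3/8, y = 240/8
x - y = 3/8 - 30 = -237/8

-237/8


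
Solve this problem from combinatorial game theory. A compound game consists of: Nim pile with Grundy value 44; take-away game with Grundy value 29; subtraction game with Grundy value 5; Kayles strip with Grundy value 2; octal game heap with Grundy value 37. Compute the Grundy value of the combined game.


By the Sprague-Grundy theorem, the Grundy value of a sum of games is the XOR of individual Grundy values.
Nim pile: Grundy value = 44. Running XOR: 0 XOR 44 = 44
take-away game: Grundy value = 29. Running XOR: 44 XOR 29 = 49
subtraction game: Grundy value = 5. Running XOR: 49 XOR 5 = 52
Kayles strip: Grundy value = 2. Running XOR: 52 XOR 2 = 54
octal game heap: Grundy value = 37. Running XOR: 54 XOR 37 = 19
The combined Grundy value is 19.

19


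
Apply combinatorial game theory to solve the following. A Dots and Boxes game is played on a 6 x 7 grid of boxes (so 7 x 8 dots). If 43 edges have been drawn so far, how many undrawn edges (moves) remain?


Grid: 6 x 7 boxes, i.e. 7 rows and 8 columns of dots.
Horizontal edges: (rows + 1) * cols = 7 * 7 = 49
Vertical edges: rows * (cols + 1) = 6 * 8 = 48
Total edges: 49 + 48 = 97
Edges drawn: 43
Remaining: 97 - 43 = 54

54


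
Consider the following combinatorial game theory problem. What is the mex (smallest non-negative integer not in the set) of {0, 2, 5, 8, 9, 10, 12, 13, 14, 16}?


Set = {0, 2, 5, 8, 9, 10, 12, 13, 14, 16}
0 is in the set.
1 is NOT in the set. This is the mex.
mex = 1

1


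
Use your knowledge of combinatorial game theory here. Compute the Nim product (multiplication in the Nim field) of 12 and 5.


Nim multiplication is bilinear over XOR: (u XOR v) * w = (u*w) XOR (v*w).
So we split each operand into its bit components and XOR the pairwise Nim products.
12 = 4 + 8 (as XOR of powers of 2).
5 = 1 + 4 (as XOR of powers of 2).
Using the standard Nim-product table on single bits:
  2*2 = 3,   2*4 = 8,   2*8 = 12,
  4*4 = 6,   4*8 = 11,  8*8 = 13,
and  1*x = x (identity), k*l = l*k (commutative).
Pairwise Nim products:
  4 * 1 = 4
  4 * 4 = 6
  8 * 1 = 8
  8 * 4 = 11
XOR them: 4 XOR 6 XOR 8 XOR 11 = 1.
Result: 12 * 5 = 1 (in Nim).

1


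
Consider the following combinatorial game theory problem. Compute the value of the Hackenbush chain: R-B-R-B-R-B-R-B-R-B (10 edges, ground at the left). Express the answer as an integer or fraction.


Edges (from ground): R-B-R-B-R-B-R-B-R-B
By Berlekamp's sign-expansion rule, a Blue-Red Hackenbush stalk has the value of the surreal number whose sign sequence is the edge sequence with B -> + and R -> -.
Sign sequence: -+-+-+-+-+
Trace the sign expansion in the surreal number tree, starting from 0:
Edge 1: R (sign -) -> bounds (-inf, 0), value = -1
Edge 2: B (sign +) -> bounds (-1, 0), value = -1/2
Edge 3: R (sign -) -> bounds (-1, -1/2), value = -3/4
Edge 4: B (sign +) -> bounds (-3/4, -1/2), value = -5/8
Edge 5: R (sign -) -> bounds (-3/4, -5/8), value = -11/16
Edge 6: B (sign +) -> bounds (-11/16, -5/8), value = -21/32
Edge 7: R (sign -) -> bounds (-11/16, -21/32), value = -43/64
Edge 8: B (sign +) -> bounds (-43/64, -21/32), value = -85/128
Edge 9: R (sign -) -> bounds (-43/64, -85/128), value = -171/256
Edge 10: B (sign +) -> bounds (-171/256, -85/128), value = -341/512
Game value = -341/512

-341/512


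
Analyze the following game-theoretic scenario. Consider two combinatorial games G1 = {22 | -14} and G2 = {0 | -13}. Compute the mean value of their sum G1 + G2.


G1 = {22 | -14}, G2 = {0 | -13}
Each is a switch {a | b} with numbers a > b; its mean value is (a + b)/2, and mean value is additive over game sums: m(G1 + G2) = m(G1) + m(G2).
Mean of G1 = (22 + (-14))/2 = 8/2 = 4
Mean of G2 = (0 + (-13))/2 = -13/2 = -13/2
Mean of G1 + G2 = 4 + -13/2 = -5/2

-5/2


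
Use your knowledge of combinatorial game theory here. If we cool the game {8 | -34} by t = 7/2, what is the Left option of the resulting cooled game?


Original game: {8 | -34} (a switch {a | b} with a > b).
Cooling by t (for t below the temperature (a - b)/2 = 21) taxes each move by t: {a | b} cooled by t is {a - t | b + t}.
Cooling amount: t = 7/2
Cooled Left option: 8 - 7/2 = 9/2
Cooled Right option: -34 + 7/2 = -61/2
Cooled game: {9/2 | -61/2}
Left option = 9/2

9/2


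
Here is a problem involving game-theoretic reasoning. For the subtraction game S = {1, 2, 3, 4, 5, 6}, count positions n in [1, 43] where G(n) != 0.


Subtraction set S = {1, 2, 3, 4, 5, 6}, so G(n) = n mod 7.
G(n) = 0 when n is a multiple of 7.
Multiples of 7 in [1, 43]: 6
N-positions (nonzero Grundy) = 43 - 6 = 37

37


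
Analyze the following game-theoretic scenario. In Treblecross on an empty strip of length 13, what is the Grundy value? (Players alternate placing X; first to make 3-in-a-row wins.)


Treblecross: place X on empty cells; 3-in-a-row wins.
Playing within two cells of an existing X lets the opponent win at once, so sensible play treats the cells i-2..i+2 around each X as dead. The player left with no safe cell loses, so this is a normal-play take-away game on strips of safe cells.
Placing X at cell i (0-indexed) of a strip of k safe cells leaves independent strips of sizes max(0, i-2) and max(0, k-i-3). Hence G(k) = mex{ G(max(0,i-2)) XOR G(max(0,k-i-3)) : 0 <= i < k }, with G(0) = 0.
G(1): splits (0,0):0^0=0 -> mex({0}) = 1
G(2): splits (0,0):0^0=0 -> mex({0}) = 1
G(3): splits (0,0):0^0=0 -> mex({0}) = 1
G(4): splits (0,1):0^1=1 (0,0):0^0=0 -> mex({0, 1}) = 2
G(5): splits (0,2):0^1=1 (0,1):0^1=1 (0,0):0^0=0 -> mex({0, 1}) = 2
G(6) = mex({1}) = 0
G(7) = mex({0, 1, 2}) = 3
G(8) = mex({0, 1, 2}) = 3
G(9) = mex({0, 2}) = 1
G(10) = mex({0, 2, 3}) = 1
G(11) = mex({0, 3}) = 1
G(12) = mex({1, 3}) = 0
G(13) = mex({0, 1, 2, 3}) = 4
Therefore G(13) = 4.

4


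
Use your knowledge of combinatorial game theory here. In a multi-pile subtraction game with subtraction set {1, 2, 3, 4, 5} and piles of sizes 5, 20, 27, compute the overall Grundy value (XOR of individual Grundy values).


Subtraction set: {1, 2, 3, 4, 5}
For this subtraction set, G(n) = n mod 6 (period = max + 1 = 6).
Pile 1 (size 5): G(5) = 5 mod 6 = 5
Pile 2 (size 20): G(20) = 20 mod 6 = 2
Pile 3 (size 27): G(27) = 27 mod 6 = 3
Total Grundy value = XOR of all: 5 XOR 2 XOR 3 = 4

4


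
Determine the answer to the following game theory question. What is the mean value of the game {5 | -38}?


Game = {5 | -38}, a switch {a | b} with numbers a > b.
Its thermograph has left wall a - t and right wall b + t, which meet at t = (a - b)/2, where both equal (a + b)/2. So the mast (mean value) is at (a + b)/2.
Mean = (5 + (-38))/2 = -33/2 = -33/2

-33/2


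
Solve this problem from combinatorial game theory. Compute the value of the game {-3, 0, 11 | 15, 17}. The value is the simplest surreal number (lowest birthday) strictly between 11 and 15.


Left options: {-3, 0, 11}, max = 11
Right options: {15, 17}, min = 15
All options are numbers and max(Left) < min(Right), so by the simplicity theorem the value is the simplest (earliest-born) number strictly between 11 and 15.
Integers 12 through 14 all lie strictly between 11 and 15.
Among integers, the simplest (lowest birthday = smallest |n|; 0 is born on day 0, +-n on day n) is 12.
No non-integer in the interval can be simpler: if x is a non-integer in the interval, then floor(x) or ceil(x) also lies in the interval (the interval contains an integer), and both are proper prefixes of x's sign expansion, i.e. born earlier. So the game value is 12.
Game value = 12

12


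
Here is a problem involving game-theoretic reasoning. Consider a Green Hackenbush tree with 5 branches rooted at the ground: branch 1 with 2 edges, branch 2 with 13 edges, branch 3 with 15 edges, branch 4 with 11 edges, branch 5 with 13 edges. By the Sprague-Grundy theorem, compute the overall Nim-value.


The tree has 5 branches from the ground vertex.
In Green Hackenbush, the Nim-value of a simple path of length k is k.
Branch 1: length 2, Nim-value = 2
Branch 2: length 13, Nim-value = 13
Branch 3: length 15, Nim-value = 15
Branch 4: length 11, Nim-value = 11
Branch 5: length 13, Nim-value = 13
Total Nim-value = XOR of all branch values:
0 XOR 2 = 2
2 XOR 13 = 15
15 XOR 15 = 0
0 XOR 11 = 11
11 XOR 13 = 6
Nim-value of the tree = 6

6


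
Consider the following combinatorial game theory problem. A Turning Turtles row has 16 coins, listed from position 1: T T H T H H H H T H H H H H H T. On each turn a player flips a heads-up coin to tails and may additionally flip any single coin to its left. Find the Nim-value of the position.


Coins: T T H T H H H H T H H H H H H T
Key fact: a single head at position k behaves exactly like a Nim heap of size k (turning it to T and optionally flipping a coin at j < k corresponds to moving the heap from k to j, or to 0), and heads combine as a disjunctive sum (two heads at the same place would cancel, matching j XOR j = 0). So the Nim-value is the XOR of the 1-indexed positions of the heads.
Face-up positions (1-indexed): [3, 5, 6, 7, 8, 10, 11, 12, 13, 14, 15]
XOR 0 with 3: 0 XOR 3 = 3
XOR 3 with 5: 3 XOR 5 = 6
XOR 6 with 6: 6 XOR 6 = 0
XOR 0 with 7: 0 XOR 7 = 7
XOR 7 with 8: 7 XOR 8 = 15
XOR 15 with 10: 15 XOR 10 = 5
XOR 5 with 11: 5 XOR 11 = 14
XOR 14 with 12: 14 XOR 12 = 2
XOR 2 with 13: 2 XOR 13 = 15
XOR 15 with 14: 15 XOR 14 = 1
XOR 1 with 15: 1 XOR 15 = 14
Nim-value = 14

14


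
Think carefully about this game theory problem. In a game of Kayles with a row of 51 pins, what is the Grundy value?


Kayles: a move removes 1 or 2 adjacent pins from a contiguous row.
Removing pins from a row of k leaves two independent rows (a, b) with a + b = k - 1 (one pin) or a + b = k - 2 (two pins); an end removal gives a = 0.
By Sprague-Grundy, G(k) = mex{ G(a) XOR G(b) } over all these splits. G(0) = 0.
G(1): splits (0,0):0^0=0 -> mex({0}) = 1
G(2): splits (0,1):0^1=1 (0,0):0^0=0 -> mex({0, 1}) = 2
G(3): splits (0,2):0^2=2 (1,1):1^1=0 (0,1):0^1=1 -> mex({0, 1, 2}) = 3
G(4): splits (0,3):0^3=3 (1,2):1^2=3 (0,2):0^2=2 (1,1):1^1=0 -> mex({0, 2, 3}) = 1
G(5): splits (0,4):0^1=1 (1,3):1^3=2 (2,2):2^2=0 (0,3):0^3=3 (1,2):1^2=3 -> mex({0, 1, 2, 3}) = 4
G(6) = mex({0, 1, 2, 4}) = 3
G(7) = mex({0, 1, 3, 4, 5}) = 2
G(8) = mex({0, 2, 3, 5, 6}) = 1
G(9) = mex({0, 1, 2, 3, 6, 7}) = 4
G(10) = mex({0, 1, 3, 4, 5, 7}) = 2
G(11) = mex({0, 1, 2, 3, 4, 5}) = 6
G(12) = mex({0, 1, 2, 3, 5, 6, 7}) = 4
G(13) = mex({0, 2, 3, 4, 6, 7}) = 1
G(14) = mex({0, 1, 4, 5, 6, 7}) = 2
G(15) = mex({0, 1, 2, 3, 4, 5, 6}) = 7
G(16) = mex({0, 2, 3, 5, 6, 7}) = 1
G(17) = mex({0, 1, 2, 3, 5, 6, 7}) = 4
G(18) = mex({0, 1, 2, 4, 5, 6}) = 3
G(19) = mex({0, 1, 3, 4, 5, 7}) = 2
G(20) = mex({0, 2, 3, 4, 5, 6, 7}) = 1
G(21) = mex({0, 1, 2, 3, 5, 6, 7}) = 4
G(22) = mex({0, 1, 2, 3, 4, 5, 7}) = 6
G(23) = mex({0, 1, 2, 3, 4, 5, 6}) = 7
G(24) = mex({0, 1, 2, 3, 5, 6, 7}) = 4
G(25) = mex({0, 2, 3, 4, 6, 7}) = 1
G(26) = mex({0, 1, 3, 4, 5, 6, 7}) = 2
G(27) = mex({0, 1, 2, 3, 4, 5, 6, 7}) = 8
G(28) = mex({0, 1, 2, 3, 4, 6, 7, 8}) = 5
G(29) = mex({0, 1, 2, 3, 5, 6, 7, 8, 9}) = 4
G(30) = mex({0, 1, 2, 3, 4, 5, 6, 9, 10}) = 7
G(31) = mex({0, 1, 3, 4, 5, 7, 10, 11}) = 2
G(32) = mex({0, 2, 3, 4, 5, 6, 7, 9, 11}) = 1
G(33) = mex({0, 1, 2, 3, 4, 5, 6, 7, 9, 12}) = 8
G(34) = mex({0, 1, 2, 3, 4, 5, 7, 8, 11, 12}) = 6
G(35) = mex({0, 1, 2, 3, 4, 5, 6, 8, 9, 10, 11}) = 7
G(36) = mex({0, 1, 2, 3, 5, 6, 7, 9, 10}) = 4
G(37) = mex({0, 2, 3, 4, 6, 7, 9, 10, 11, 12}) = 1
G(38) = mex({0, 1, 3, 4, 5, 6, 7, 9, 10, 11, 12}) = 2
G(39) = mex({0, 1, 2, 4, 5, 6, 7, 9, 10, 12, 14}) = 3
G(40) = mex({0, 2, 3, 4, 6, 7, 11, 12, 14}) = 1
G(41) = mex({0, 1, 2, 3, 5, 6, 7, 9, 10, 11, 12}) = 4
G(42) = mex({0, 1, 2, 3, 4, 5, 6, 9, 10}) = 7
G(43) = mex({0, 1, 3, 4, 5, 7, 9, 10, 12, 15}) = 2
G(44) = mex({0, 2, 3, 4, 5, 6, 7, 9, 10, 12, 15}) = 1
G(45) = mex({0, 1, 2, 3, 4, 5, 6, 7, 9, 10, 12, 14}) = 8
G(46) = mex({0, 1, 3, 4, 5, 7, 8, 11, 12, 14}) = 2
G(47) = mex({0, 1, 2, 3, 4, 5, 6, 8, 9, 10, 11, 12}) = 7
G(48) = mex({0, 1, 2, 3, 5, 6, 7, 9, 10}) = 4
G(49) = mex({0, 2, 3, 4, 6, 7, 9, 10, 11, 12, 15}) = 1
G(50) = mex({0, 1, 4, 5, 6, 7, 9, 11, 12, 14, 15}) = 2
G(51) = mex({0, 1, 2, 3, 4, 5, 6, 7, 9, 12, 14, 15}) = 8
Therefore G(51) = 8.

8


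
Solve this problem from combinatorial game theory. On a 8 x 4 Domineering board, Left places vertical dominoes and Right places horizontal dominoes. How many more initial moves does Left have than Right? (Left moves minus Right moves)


Board is 8 x 4 (rows x cols).
Left (vertical) placements: (rows-1) * cols = 7 * 4 = 28
Right (horizontal) placements: rows * (cols-1) = 8 * 3 = 24
Advantage = Left - Right = 28 - 24 = 4

4


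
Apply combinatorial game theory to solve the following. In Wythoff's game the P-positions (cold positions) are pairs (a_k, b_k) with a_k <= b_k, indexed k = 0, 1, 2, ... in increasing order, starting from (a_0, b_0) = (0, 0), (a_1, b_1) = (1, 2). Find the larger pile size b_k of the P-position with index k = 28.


By Wythoff's theorem, a_k = floor(k * phi) and b_k = floor(k * phi^2) = a_k + k, where phi = (1 + sqrt(5))/2 is the golden ratio.
phi = (1 + sqrt(5))/2 = 1.618034
phi^2 = phi + 1 = 2.618034
k = 28
k * phi^2 = 28 * 2.618034 = 73.304952
b_28 = floor(k * phi^2) = 73 (check: a_28 + k = 45 + 28 = 73)

73


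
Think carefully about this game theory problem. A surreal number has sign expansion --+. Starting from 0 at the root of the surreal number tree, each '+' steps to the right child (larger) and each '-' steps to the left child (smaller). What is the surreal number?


Sign expansion: --+
Rule: track bounds (lo, hi), initially (-inf, +inf). On '+', the current value becomes lo and we move to the simplest number in (value, hi): value + 1 if hi = +inf, otherwise the midpoint (value + hi)/2. On '-', the current value becomes hi and we move to value - 1 if lo = -inf, otherwise the midpoint (lo + value)/2.
Start at 0.
Step 1: sign = -, move left. Bounds: (-inf, 0). Value = -1
Step 2: sign = -, move left. Bounds: (-inf, -1). Value = -2
Step 3: sign = +, move right. Bounds: (-2, -1). Value = -3/2
The surreal number with sign expansion --+ is -3/2.

-3/2


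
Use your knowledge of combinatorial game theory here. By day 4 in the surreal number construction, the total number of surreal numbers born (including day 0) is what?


Day 0: {|} = 0 is born. Count = 1.
Day n: the number of surreal numbers born by day n is 2^(n+1) - 1.
By day 0: 2^1 - 1 = 1
By day 1: 2^2 - 1 = 3
By day 2: 2^3 - 1 = 7
By day 3: 2^4 - 1 = 15
By day 4: 2^5 - 1 = 31
By day 4: 31 surreal numbers.

31


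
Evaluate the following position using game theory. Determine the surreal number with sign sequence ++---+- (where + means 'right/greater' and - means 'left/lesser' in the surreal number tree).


Sign expansion: ++---+-
Rule: track bounds (lo, hi), initially (-inf, +inf). On '+', the current value becomes lo and we move to the simplest number in (value, hi): value + 1 if hi = +inf, otherwise the midpoint (value + hi)/2. On '-', the current value becomes hi and we move to value - 1 if lo = -inf, otherwise the midpoint (lo + value)/2.
Start at 0.
Step 1: sign = +, move right. Bounds: (0, +inf). Value = 1
Step 2: sign = +, move right. Bounds: (1, +inf). Value = 2
Step 3: sign = -, move left. Bounds: (1, 2). Value = 3/2
Step 4: sign = -, move left. Bounds: (1, 3/2). Value = 5/4
Step 5: sign = -, move left. Bounds: (1, 5/4). Value = 9/8
Step 6: sign = +, move right. Bounds: (9/8, 5/4). Value = 19/16
Step 7: sign = -, move left. Bounds: (9/8, 19/16). Value = 37/32
The surreal number with sign expansion ++---+- is 37/32.

37/32
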